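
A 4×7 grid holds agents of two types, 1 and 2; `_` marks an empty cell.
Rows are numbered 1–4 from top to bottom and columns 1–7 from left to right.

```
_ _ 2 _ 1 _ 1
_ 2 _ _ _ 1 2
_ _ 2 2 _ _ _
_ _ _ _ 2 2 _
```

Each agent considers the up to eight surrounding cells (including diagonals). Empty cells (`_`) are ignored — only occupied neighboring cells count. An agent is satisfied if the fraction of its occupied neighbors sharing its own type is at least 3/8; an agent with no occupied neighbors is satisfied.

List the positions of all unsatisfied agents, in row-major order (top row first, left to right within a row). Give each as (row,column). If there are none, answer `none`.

(2,7)

(1,3)2 1/1 satisfied
(1,5)1 1/1 satisfied
(1,7)1 1/2 satisfied
(2,2)2 2/2 satisfied
(2,6)1 2/3 satisfied
(2,7)2 0/2 not
(3,3)2 2/2 satisfied
(3,4)2 2/2 satisfied
(4,5)2 2/2 satisfied
(4,6)2 1/1 satisfied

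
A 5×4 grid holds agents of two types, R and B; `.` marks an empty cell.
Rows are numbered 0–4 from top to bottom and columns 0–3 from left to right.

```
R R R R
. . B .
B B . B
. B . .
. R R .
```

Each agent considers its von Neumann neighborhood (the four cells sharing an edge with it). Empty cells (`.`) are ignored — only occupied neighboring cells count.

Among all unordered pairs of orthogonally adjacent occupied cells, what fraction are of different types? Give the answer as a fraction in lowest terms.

Scan each occupied cell's neighbors to the right and below so each pair is counted once.
From row 0: 1 unlike of 4 pairs (running 1/4).
From row 2: 0 unlike of 2 pairs (running 1/6).
From row 3: 1 unlike of 1 pairs (running 2/7).
From row 4: 0 unlike of 1 pairs (running 2/8).
Total adjacent occupied pairs: 8; unlike-type pairs: 2.
2/8 reduces to 1/4.

1/4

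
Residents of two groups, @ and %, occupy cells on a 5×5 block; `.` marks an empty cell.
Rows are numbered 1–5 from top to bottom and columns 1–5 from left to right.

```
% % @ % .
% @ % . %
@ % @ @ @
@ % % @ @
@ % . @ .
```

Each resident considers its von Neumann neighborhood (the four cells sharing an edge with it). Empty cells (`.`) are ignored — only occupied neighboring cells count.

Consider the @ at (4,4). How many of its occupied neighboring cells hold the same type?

Occupied neighbors of (4,4): (3,4)=@, (5,4)=@, (4,3)=%, (4,5)=@.
Same type (@): 3 of 4.

3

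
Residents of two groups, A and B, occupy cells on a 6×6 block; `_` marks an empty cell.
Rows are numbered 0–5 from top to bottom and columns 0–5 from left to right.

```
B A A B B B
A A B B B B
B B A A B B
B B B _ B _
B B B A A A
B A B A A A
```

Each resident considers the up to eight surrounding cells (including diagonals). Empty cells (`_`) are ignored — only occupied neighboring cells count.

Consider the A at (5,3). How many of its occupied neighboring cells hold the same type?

Occupied neighbors of (5,3): (4,2)=B, (4,3)=A, (4,4)=A, (5,2)=B, (5,4)=A.
Same type (A): 3 of 5.

3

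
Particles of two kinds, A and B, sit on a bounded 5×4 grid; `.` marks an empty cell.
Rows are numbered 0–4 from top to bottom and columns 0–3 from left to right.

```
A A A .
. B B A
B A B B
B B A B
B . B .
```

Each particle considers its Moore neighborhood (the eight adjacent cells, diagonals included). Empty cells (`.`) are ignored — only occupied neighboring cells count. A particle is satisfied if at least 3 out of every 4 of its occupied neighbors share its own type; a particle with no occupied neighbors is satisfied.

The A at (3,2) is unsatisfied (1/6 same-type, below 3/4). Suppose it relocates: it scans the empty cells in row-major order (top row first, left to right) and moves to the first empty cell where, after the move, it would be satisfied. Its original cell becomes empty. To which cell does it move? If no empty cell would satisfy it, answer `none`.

none

Vacating (3,2). Empty cells in order:
  (0,3): 2/3 same-type → still unsatisfied.
  (1,0): 3/5 same-type → still unsatisfied.
  (4,1): 0/4 same-type → still unsatisfied.
  (4,3): 0/2 same-type → still unsatisfied.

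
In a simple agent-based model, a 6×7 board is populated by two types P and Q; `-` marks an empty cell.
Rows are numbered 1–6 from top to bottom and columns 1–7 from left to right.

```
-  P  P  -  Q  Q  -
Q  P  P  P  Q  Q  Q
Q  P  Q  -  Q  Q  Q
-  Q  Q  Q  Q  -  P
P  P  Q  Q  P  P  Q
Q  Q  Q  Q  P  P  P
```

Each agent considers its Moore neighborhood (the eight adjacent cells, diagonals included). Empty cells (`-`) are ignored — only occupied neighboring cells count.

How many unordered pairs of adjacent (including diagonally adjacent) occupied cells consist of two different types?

Scan each occupied cell's neighbors to the right and below (and the two forward diagonals) so each pair is counted once.
From row 1: 2 unlike of 14 pairs (running 2/14).
From row 2: 8 unlike of 22 pairs (running 10/36).
From row 3: 6 unlike of 15 pairs (running 16/51).
From row 4: 7 unlike of 17 pairs (running 23/68).
From row 5: 12 unlike of 25 pairs (running 35/93).
From row 6: 1 unlike of 6 pairs (running 36/99).
Total adjacent occupied pairs: 99; unlike-type pairs: 36.

36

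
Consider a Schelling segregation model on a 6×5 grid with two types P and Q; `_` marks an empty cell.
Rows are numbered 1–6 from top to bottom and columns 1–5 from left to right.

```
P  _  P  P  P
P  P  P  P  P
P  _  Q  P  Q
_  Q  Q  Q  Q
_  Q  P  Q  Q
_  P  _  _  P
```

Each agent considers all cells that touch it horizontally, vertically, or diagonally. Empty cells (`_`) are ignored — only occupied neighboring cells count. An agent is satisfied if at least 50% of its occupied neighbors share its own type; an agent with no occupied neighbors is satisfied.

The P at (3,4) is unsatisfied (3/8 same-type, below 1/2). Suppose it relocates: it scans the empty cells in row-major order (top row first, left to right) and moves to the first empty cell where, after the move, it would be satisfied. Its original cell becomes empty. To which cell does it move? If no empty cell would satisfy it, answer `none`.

(1,2)

Vacating (3,4). Empty cells in order:
  (1,2): 5/5 same-type → satisfied — stop here.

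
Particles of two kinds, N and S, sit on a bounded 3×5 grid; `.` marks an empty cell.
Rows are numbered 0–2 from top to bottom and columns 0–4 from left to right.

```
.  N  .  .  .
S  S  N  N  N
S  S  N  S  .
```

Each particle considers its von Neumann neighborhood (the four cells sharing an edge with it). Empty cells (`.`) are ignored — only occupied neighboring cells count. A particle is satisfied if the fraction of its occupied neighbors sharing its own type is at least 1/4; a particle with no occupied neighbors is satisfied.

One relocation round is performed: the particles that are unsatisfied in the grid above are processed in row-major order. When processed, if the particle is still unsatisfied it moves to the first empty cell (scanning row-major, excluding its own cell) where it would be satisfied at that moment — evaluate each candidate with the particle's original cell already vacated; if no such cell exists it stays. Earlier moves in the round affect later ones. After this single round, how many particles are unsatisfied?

Initially unsatisfied (in order): (0,1), (2,3).
  (0,1) → (0,2).
  (2,3) → (0,0).
Resulting grid:
S . N . .
S S N N N
S S N . .
All satisfied now.

0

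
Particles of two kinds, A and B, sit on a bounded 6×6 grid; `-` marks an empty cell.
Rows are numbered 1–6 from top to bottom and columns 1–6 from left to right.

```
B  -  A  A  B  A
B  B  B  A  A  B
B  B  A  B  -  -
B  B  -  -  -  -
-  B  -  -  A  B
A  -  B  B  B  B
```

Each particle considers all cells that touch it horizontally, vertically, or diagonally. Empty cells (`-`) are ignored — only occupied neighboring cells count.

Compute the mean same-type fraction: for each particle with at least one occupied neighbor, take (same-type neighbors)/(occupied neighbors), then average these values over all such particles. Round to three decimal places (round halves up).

(1,1)B 2/2
(1,3)A 2/4
(1,4)A 3/5
(1,5)B 1/5
(1,6)A 1/3
(2,1)B 4/4
(2,2)B 5/7
(2,3)B 3/7
(2,4)A 4/7
(2,5)A 3/6
(2,6)B 1/3
(3,1)B 5/5
(3,2)B 6/7
(3,3)A 1/6
(3,4)B 1/4
(4,1)B 4/4
(4,2)B 4/5
(5,2)B 3/4
(5,5)A 0/4
(5,6)B 2/3
(6,1)A 0/1
(6,3)B 2/2
(6,4)B 2/3
(6,5)B 3/4
(6,6)B 2/3
Sum over 25 particles: 2/2 + 2/4 + 3/5 + 1/5 + 1/3 + 4/4 + 5/7 + 3/7 + 4/7 + 3/6 + 1/3 + 5/5 + 6/7 + 1/6 + 1/4 + 4/4 + 4/5 + 3/4 + 0/4 + 2/3 + 0/1 + 2/2 + 2/3 + 3/4 + 2/3 = 6197/420; mean = 6197/420 ÷ 25 = 6197/10500 = 0.590190… → 0.590.

0.590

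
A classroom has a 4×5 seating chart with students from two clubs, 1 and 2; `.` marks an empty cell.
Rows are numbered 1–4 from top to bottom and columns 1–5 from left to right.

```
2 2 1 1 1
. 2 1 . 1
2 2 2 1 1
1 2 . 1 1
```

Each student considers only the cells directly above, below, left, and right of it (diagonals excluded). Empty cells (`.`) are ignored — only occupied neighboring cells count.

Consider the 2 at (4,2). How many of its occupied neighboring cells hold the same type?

Occupied neighbors of (4,2): (3,2)=2, (4,1)=1.
Same type (2): 1 of 2.

1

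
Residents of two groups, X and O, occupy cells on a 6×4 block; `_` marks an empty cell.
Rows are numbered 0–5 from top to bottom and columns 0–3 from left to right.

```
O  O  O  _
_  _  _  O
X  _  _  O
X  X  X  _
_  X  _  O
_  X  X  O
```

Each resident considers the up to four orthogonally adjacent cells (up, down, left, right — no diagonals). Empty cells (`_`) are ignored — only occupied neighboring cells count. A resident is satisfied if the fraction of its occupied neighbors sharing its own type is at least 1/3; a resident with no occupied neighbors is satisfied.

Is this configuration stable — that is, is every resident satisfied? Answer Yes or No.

Yes

Row 0: (0,0)O 1/1 ok · (0,1)O 2/2 ok · (0,2)O 1/1 ok
Row 1: (1,3)O 1/1 ok
Row 2: (2,0)X 1/1 ok · (2,3)O 1/1 ok
Row 3: (3,0)X 2/2 ok · (3,1)X 3/3 ok · (3,2)X 1/1 ok
Row 4: (4,1)X 2/2 ok · (4,3)O 1/1 ok
Row 5: (5,1)X 2/2 ok · (5,2)X 1/2 ok · (5,3)O 1/2 ok
All meet the threshold, so the configuration is stable.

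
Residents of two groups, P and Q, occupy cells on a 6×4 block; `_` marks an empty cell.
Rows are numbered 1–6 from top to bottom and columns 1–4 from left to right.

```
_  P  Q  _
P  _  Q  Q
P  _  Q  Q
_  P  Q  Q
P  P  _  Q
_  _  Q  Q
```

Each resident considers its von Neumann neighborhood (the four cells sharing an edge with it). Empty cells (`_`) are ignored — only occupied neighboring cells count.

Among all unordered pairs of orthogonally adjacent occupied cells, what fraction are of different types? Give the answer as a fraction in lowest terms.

Scan each occupied cell's neighbors to the right and below so each pair is counted once.
Row 1: P(1,2)–Q(1,3)≠ Q(1,3)–Q(2,3)=  → 1/2 unlike.
Row 2: P(2,1)–P(3,1)= Q(2,3)–Q(2,4)= Q(2,3)–Q(3,3)= Q(2,4)–Q(3,4)=  → 0/4 unlike.
Row 3: Q(3,3)–Q(3,4)= Q(3,3)–Q(4,3)= Q(3,4)–Q(4,4)=  → 0/3 unlike.
Row 4: P(4,2)–Q(4,3)≠ P(4,2)–P(5,2)= Q(4,3)–Q(4,4)= Q(4,4)–Q(5,4)=  → 1/4 unlike.
Row 5: P(5,1)–P(5,2)= Q(5,4)–Q(6,4)=  → 0/2 unlike.
Row 6: Q(6,3)–Q(6,4)=  → 0/1 unlike.
Total adjacent occupied pairs: 16; unlike-type pairs: 2.
2/16 reduces to 1/8.

1/8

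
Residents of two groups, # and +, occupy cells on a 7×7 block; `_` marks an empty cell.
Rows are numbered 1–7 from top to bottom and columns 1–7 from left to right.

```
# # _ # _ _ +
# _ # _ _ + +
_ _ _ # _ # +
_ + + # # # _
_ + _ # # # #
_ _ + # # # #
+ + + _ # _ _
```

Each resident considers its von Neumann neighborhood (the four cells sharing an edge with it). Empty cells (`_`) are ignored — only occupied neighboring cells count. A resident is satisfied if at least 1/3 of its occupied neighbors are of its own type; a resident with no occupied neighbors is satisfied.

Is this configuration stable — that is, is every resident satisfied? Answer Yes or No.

Row 1: (1,1)# 2/2 satisfied · (1,2)# 1/1 satisfied · (1,4)# 0/0 satisfied · (1,7)+ 1/1 satisfied
Row 2: (2,1)# 1/1 satisfied · (2,3)# 0/0 satisfied · (2,6)+ 1/2 satisfied · (2,7)+ 3/3 satisfied
Row 3: (3,4)# 1/1 satisfied · (3,6)# 1/3 satisfied · (3,7)+ 1/2 satisfied
Row 4: (4,2)+ 2/2 satisfied · (4,3)+ 1/2 satisfied · (4,4)# 3/4 satisfied · (4,5)# 3/3 satisfied · (4,6)# 3/3 satisfied
Row 5: (5,2)+ 1/1 satisfied · (5,4)# 3/3 satisfied · (5,5)# 4/4 satisfied · (5,6)# 4/4 satisfied · (5,7)# 2/2 satisfied
Row 6: (6,3)+ 1/2 satisfied · (6,4)# 2/3 satisfied · (6,5)# 4/4 satisfied · (6,6)# 3/3 satisfied · (6,7)# 2/2 satisfied
Row 7: (7,1)+ 1/1 satisfied · (7,2)+ 2/2 satisfied · (7,3)+ 2/2 satisfied · (7,5)# 1/1 satisfied
All meet the threshold, so the configuration is stable.

Yes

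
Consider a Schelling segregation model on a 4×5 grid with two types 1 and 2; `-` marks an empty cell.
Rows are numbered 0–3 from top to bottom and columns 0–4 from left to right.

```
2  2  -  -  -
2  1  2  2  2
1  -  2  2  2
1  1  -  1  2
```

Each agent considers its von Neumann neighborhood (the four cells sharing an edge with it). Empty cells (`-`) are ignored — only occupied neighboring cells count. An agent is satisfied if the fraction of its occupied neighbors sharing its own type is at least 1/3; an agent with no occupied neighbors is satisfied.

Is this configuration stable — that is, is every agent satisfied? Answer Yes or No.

Row 0: (0,0)2 2/2 satisfied · (0,1)2 1/2 satisfied
Row 1: (1,0)2 1/3 satisfied · (1,1)1 0/3 not · (1,2)2 2/3 satisfied · (1,3)2 3/3 satisfied · (1,4)2 2/2 satisfied
Row 2: (2,0)1 1/2 satisfied · (2,2)2 2/2 satisfied · (2,3)2 3/4 satisfied · (2,4)2 3/3 satisfied
Row 3: (3,0)1 2/2 satisfied · (3,1)1 1/1 satisfied · (3,3)1 0/2 not · (3,4)2 1/2 satisfied
For instance (1,1) has only 0/3 same-type neighbors, below 1/3.

No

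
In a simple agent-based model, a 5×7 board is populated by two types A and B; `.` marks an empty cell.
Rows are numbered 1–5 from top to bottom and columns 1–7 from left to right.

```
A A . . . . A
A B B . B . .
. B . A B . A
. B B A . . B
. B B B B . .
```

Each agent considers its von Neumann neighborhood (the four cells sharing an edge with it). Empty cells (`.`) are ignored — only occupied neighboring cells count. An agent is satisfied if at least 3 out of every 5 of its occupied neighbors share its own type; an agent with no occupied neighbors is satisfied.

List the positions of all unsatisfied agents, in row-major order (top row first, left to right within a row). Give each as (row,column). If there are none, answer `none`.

(1,2), (2,1), (2,2), (3,4), (3,5), (3,7), (4,4), (4,7)

(1,1)A 2/2 ok
(1,2)A 1/2 unhappy
(1,7)A 0/0 ok
(2,1)A 1/2 unhappy
(2,2)B 2/4 unhappy
(2,3)B 1/1 ok
(2,5)B 1/1 ok
(3,2)B 2/2 ok
(3,4)A 1/2 unhappy
(3,5)B 1/2 unhappy
(3,7)A 0/1 unhappy
(4,2)B 3/3 ok
(4,3)B 2/3 ok
(4,4)A 1/3 unhappy
(4,7)B 0/1 unhappy
(5,2)B 2/2 ok
(5,3)B 3/3 ok
(5,4)B 2/3 ok
(5,5)B 1/1 ok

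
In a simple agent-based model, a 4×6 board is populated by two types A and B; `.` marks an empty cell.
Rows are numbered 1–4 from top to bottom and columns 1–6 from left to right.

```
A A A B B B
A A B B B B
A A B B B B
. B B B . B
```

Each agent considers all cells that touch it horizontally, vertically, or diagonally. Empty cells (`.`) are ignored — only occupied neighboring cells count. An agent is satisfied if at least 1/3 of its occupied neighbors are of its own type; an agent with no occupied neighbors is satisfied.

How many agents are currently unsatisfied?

0

(1,1)A 3/3 satisfied
(1,2)A 4/5 satisfied
(1,3)A 2/5 satisfied
(1,4)B 4/5 satisfied
(1,5)B 5/5 satisfied
(1,6)B 3/3 satisfied
(2,1)A 5/5 satisfied
(2,2)A 6/8 satisfied
(2,3)B 4/8 satisfied
(2,4)B 7/8 satisfied
(2,5)B 8/8 satisfied
(2,6)B 5/5 satisfied
(3,1)A 3/4 satisfied
(3,2)A 3/7 satisfied
(3,3)B 6/8 satisfied
(3,4)B 7/7 satisfied
(3,5)B 7/7 satisfied
(3,6)B 4/4 satisfied
(4,2)B 2/4 satisfied
(4,3)B 4/5 satisfied
(4,4)B 4/4 satisfied
(4,6)B 2/2 satisfied
Every one meets the threshold.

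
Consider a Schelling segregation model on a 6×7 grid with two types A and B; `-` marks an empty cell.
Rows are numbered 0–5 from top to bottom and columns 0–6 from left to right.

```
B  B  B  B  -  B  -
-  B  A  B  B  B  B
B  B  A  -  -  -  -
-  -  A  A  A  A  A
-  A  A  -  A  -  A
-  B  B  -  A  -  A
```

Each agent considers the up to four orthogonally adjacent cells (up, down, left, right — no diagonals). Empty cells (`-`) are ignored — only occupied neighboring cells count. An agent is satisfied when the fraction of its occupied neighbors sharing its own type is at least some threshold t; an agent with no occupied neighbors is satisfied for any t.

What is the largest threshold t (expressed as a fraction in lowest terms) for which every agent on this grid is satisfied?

1/4

Row 0: (0,0)B 1/1 · (0,1)B 3/3 · (0,2)B 2/3 · (0,3)B 2/2 · (0,5)B 1/1
Row 1: (1,1)B 2/3 · (1,2)A 1/4 · (1,3)B 2/3 · (1,4)B 2/2 · (1,5)B 3/3 · (1,6)B 1/1
Row 2: (2,0)B 1/1 · (2,1)B 2/3 · (2,2)A 2/3
Row 3: (3,2)A 3/3 · (3,3)A 2/2 · (3,4)A 3/3 · (3,5)A 2/2 · (3,6)A 2/2
Row 4: (4,1)A 1/2 · (4,2)A 2/3 · (4,4)A 2/2 · (4,6)A 2/2
Row 5: (5,1)B 1/2 · (5,2)B 1/2 · (5,4)A 1/1 · (5,6)A 1/1
The smallest same-type fraction is 1/4 at (1,2), which reduces to 1/4. Any threshold above that leaves this agent unsatisfied.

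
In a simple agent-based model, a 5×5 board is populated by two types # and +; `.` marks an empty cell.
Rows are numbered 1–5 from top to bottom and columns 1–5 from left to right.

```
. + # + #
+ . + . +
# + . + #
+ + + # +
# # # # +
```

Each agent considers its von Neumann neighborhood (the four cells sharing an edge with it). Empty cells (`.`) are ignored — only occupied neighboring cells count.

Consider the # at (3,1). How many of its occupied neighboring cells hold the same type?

Occupied neighbors of (3,1): (2,1)=+, (4,1)=+, (3,2)=+.
Same type (#): 0 of 3.

0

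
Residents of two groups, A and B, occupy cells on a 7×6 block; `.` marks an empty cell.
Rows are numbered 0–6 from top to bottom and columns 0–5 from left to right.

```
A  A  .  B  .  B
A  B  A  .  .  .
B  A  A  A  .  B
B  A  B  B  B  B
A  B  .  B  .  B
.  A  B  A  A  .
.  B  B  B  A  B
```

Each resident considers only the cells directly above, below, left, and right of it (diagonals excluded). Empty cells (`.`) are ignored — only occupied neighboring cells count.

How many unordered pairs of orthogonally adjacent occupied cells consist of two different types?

21

Scan each occupied cell's neighbors to the right and below so each pair is counted once.
From row 0: 1 unlike of 3 pairs (running 1/3).
From row 1: 4 unlike of 5 pairs (running 5/8).
From row 2: 3 unlike of 8 pairs (running 8/16).
From row 3: 4 unlike of 9 pairs (running 12/25).
From row 4: 3 unlike of 3 pairs (running 15/28).
From row 5: 4 unlike of 7 pairs (running 19/35).
From row 6: 2 unlike of 4 pairs (running 21/39).
Total adjacent occupied pairs: 39; unlike-type pairs: 21.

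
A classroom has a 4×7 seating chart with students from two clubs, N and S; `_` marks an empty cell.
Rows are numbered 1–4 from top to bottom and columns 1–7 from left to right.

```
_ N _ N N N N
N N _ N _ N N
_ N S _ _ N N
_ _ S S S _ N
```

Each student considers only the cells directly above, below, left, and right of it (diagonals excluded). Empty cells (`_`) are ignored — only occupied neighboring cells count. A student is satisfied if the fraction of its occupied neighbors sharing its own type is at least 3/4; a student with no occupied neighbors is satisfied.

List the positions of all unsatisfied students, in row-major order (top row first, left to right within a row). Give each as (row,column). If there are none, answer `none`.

(3,2), (3,3)

Row 1: (1,2)N 1/1 ✓ · (1,4)N 2/2 ✓ · (1,5)N 2/2 ✓ · (1,6)N 3/3 ✓ · (1,7)N 2/2 ✓
Row 2: (2,1)N 1/1 ✓ · (2,2)N 3/3 ✓ · (2,4)N 1/1 ✓ · (2,6)N 3/3 ✓ · (2,7)N 3/3 ✓
Row 3: (3,2)N 1/2 ✗ · (3,3)S 1/2 ✗ · (3,6)N 2/2 ✓ · (3,7)N 3/3 ✓
Row 4: (4,3)S 2/2 ✓ · (4,4)S 2/2 ✓ · (4,5)S 1/1 ✓ · (4,7)N 1/1 ✓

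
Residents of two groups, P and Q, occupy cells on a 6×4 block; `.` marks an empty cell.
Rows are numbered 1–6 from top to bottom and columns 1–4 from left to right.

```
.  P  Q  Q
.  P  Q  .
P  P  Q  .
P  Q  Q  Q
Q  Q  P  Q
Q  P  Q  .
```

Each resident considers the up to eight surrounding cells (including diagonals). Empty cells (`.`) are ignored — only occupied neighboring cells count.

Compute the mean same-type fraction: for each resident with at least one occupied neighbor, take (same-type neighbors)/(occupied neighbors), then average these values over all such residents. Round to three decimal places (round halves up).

Row 1: (1,2)P 1/3 · (1,3)Q 2/4 · (1,4)Q 2/2
Row 2: (2,2)P 3/6 · (2,3)Q 3/6
Row 3: (3,1)P 3/4 · (3,2)P 3/7 · (3,3)Q 4/6
Row 4: (4,1)P 2/5 · (4,2)Q 4/8 · (4,3)Q 5/7 · (4,4)Q 3/4
Row 5: (5,1)Q 3/5 · (5,2)Q 5/8 · (5,3)P 1/7 · (5,4)Q 3/4
Row 6: (6,1)Q 2/3 · (6,2)P 1/5 · (6,3)Q 2/4
Sum over 19 residents: 1/3 + 2/4 + 2/2 + 3/6 + 3/6 + 3/4 + 3/7 + 4/6 + 2/5 + 4/8 + 5/7 + 3/4 + 3/5 + 5/8 + 1/7 + 3/4 + 2/3 + 1/5 + 2/4 = 8843/840; mean = 8843/840 ÷ 19 = 8843/15960 = 0.554072… → 0.554.

0.554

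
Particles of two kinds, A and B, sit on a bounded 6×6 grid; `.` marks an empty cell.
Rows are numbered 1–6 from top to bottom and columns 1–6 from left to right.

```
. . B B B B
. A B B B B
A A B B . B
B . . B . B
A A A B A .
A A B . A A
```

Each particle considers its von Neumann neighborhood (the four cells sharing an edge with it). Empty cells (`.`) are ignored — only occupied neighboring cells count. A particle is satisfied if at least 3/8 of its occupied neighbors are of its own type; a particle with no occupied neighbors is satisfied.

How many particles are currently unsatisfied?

Row 1: (1,3)B 2/2 ✓ · (1,4)B 3/3 ✓ · (1,5)B 3/3 ✓ · (1,6)B 2/2 ✓
Row 2: (2,2)A 1/2 ✓ · (2,3)B 3/4 ✓ · (2,4)B 4/4 ✓ · (2,5)B 3/3 ✓ · (2,6)B 3/3 ✓
Row 3: (3,1)A 1/2 ✓ · (3,2)A 2/3 ✓ · (3,3)B 2/3 ✓ · (3,4)B 3/3 ✓ · (3,6)B 2/2 ✓
Row 4: (4,1)B 0/2 ✗ · (4,4)B 2/2 ✓ · (4,6)B 1/1 ✓
Row 5: (5,1)A 2/3 ✓ · (5,2)A 3/3 ✓ · (5,3)A 1/3 ✗ · (5,4)B 1/3 ✗ · (5,5)A 1/2 ✓
Row 6: (6,1)A 2/2 ✓ · (6,2)A 2/3 ✓ · (6,3)B 0/2 ✗ · (6,5)A 2/2 ✓ · (6,6)A 1/1 ✓
Unsatisfied: (4,1), (5,3), (5,4), (6,3) — 4 in total.

4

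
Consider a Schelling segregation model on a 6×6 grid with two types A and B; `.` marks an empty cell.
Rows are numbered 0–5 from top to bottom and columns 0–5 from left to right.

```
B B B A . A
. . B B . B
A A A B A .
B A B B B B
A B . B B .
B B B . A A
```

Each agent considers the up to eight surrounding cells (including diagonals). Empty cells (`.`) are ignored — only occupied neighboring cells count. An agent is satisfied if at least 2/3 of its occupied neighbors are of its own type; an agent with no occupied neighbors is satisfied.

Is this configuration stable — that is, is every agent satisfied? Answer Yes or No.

(0,0)B 1/1 satisfied
(0,1)B 3/3 satisfied
(0,2)B 3/4 satisfied
(0,3)A 0/3 not
(0,5)A 0/1 not
(1,2)B 4/7 not
(1,3)B 3/6 not
(1,5)B 0/2 not
(2,0)A 2/3 satisfied
(2,1)A 3/6 not
(2,2)A 2/7 not
(2,3)B 5/7 satisfied
(2,4)A 0/6 not
(3,0)B 1/5 not
(3,1)A 4/7 not
(3,2)B 4/7 not
(3,3)B 5/7 satisfied
(3,4)B 5/6 satisfied
(3,5)B 2/3 satisfied
(4,0)A 1/5 not
(4,1)B 5/7 satisfied
(4,3)B 5/6 satisfied
(4,4)B 4/6 satisfied
(5,0)B 2/3 satisfied
(5,1)B 3/4 satisfied
(5,2)B 3/3 satisfied
(5,4)A 1/3 not
(5,5)A 1/2 not
For instance (0,3) has only 0/3 same-type neighbors, below 2/3.

No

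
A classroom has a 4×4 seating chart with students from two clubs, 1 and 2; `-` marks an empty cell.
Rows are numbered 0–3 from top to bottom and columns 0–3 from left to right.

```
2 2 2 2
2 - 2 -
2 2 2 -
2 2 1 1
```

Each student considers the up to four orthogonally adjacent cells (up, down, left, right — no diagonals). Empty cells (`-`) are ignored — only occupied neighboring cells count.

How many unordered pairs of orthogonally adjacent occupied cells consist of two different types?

Scan each occupied cell's neighbors to the right and below so each pair is counted once.
Row 0: 2(0,0)–2(0,1)= 2(0,0)–2(1,0)= 2(0,1)–2(0,2)= 2(0,2)–2(0,3)= 2(0,2)–2(1,2)=  → 0/5 unlike.
Row 1: 2(1,0)–2(2,0)= 2(1,2)–2(2,2)=  → 0/2 unlike.
Row 2: 2(2,0)–2(2,1)= 2(2,0)–2(3,0)= 2(2,1)–2(2,2)= 2(2,1)–2(3,1)= 2(2,2)–1(3,2)≠  → 1/5 unlike.
Row 3: 2(3,0)–2(3,1)= 2(3,1)–1(3,2)≠ 1(3,2)–1(3,3)=  → 1/3 unlike.
Total adjacent occupied pairs: 15; unlike-type pairs: 2.

2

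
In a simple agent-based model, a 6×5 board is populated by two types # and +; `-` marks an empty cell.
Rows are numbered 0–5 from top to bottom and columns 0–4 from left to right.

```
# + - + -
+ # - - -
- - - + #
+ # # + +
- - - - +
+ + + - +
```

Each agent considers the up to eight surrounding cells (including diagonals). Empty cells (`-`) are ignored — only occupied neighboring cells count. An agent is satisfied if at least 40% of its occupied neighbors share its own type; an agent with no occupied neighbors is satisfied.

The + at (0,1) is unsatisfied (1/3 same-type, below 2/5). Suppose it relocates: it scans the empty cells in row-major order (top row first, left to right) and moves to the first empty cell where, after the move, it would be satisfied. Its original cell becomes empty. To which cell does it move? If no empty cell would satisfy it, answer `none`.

(0,2)

Vacating (0,1). Empty cells in order:
  (0,2): 1/2 same-type → satisfied — stop here.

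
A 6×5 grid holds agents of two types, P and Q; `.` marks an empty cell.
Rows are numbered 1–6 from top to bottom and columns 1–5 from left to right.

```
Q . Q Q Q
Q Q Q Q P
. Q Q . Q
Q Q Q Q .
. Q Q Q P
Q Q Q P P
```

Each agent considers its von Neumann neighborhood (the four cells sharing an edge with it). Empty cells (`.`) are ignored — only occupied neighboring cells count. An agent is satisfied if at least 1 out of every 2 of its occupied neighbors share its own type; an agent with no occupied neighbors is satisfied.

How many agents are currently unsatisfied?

Row 1: (1,1)Q 1/1 ok · (1,3)Q 2/2 ok · (1,4)Q 3/3 ok · (1,5)Q 1/2 ok
Row 2: (2,1)Q 2/2 ok · (2,2)Q 3/3 ok · (2,3)Q 4/4 ok · (2,4)Q 2/3 ok · (2,5)P 0/3 unhappy
Row 3: (3,2)Q 3/3 ok · (3,3)Q 3/3 ok · (3,5)Q 0/1 unhappy
Row 4: (4,1)Q 1/1 ok · (4,2)Q 4/4 ok · (4,3)Q 4/4 ok · (4,4)Q 2/2 ok
Row 5: (5,2)Q 3/3 ok · (5,3)Q 4/4 ok · (5,4)Q 2/4 ok · (5,5)P 1/2 ok
Row 6: (6,1)Q 1/1 ok · (6,2)Q 3/3 ok · (6,3)Q 2/3 ok · (6,4)P 1/3 unhappy · (6,5)P 2/2 ok
Unsatisfied: (2,5), (3,5), (6,4) — 3 in total.

3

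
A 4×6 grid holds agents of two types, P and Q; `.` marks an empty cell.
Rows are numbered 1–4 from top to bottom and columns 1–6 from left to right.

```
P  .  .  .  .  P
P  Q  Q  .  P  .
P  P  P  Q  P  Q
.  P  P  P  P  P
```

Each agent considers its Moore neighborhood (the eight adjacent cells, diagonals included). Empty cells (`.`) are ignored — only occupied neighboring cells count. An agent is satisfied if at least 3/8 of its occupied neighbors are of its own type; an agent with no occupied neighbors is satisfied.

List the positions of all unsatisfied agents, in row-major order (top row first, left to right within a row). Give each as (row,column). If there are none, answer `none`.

Row 1: (1,1)P 1/2 satisfied · (1,6)P 1/1 satisfied
Row 2: (2,1)P 3/4 satisfied · (2,2)Q 1/6 not · (2,3)Q 2/4 satisfied · (2,5)P 2/4 satisfied
Row 3: (3,1)P 3/4 satisfied · (3,2)P 5/7 satisfied · (3,3)P 4/7 satisfied · (3,4)Q 1/7 not · (3,5)P 4/6 satisfied · (3,6)Q 0/4 not
Row 4: (4,2)P 4/4 satisfied · (4,3)P 4/5 satisfied · (4,4)P 4/5 satisfied · (4,5)P 3/5 satisfied · (4,6)P 2/3 satisfied

(2,2), (3,4), (3,6)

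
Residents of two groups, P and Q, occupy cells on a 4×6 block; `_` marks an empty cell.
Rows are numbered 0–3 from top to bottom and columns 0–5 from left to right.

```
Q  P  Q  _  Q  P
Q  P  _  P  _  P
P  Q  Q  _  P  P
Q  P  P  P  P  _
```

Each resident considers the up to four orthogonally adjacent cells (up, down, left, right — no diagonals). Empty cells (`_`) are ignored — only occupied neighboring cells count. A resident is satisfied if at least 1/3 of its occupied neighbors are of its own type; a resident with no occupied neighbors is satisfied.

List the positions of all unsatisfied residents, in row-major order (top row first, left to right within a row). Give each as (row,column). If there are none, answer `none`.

Row 0: (0,0)Q 1/2 ok · (0,1)P 1/3 ok · (0,2)Q 0/1 unhappy · (0,4)Q 0/1 unhappy · (0,5)P 1/2 ok
Row 1: (1,0)Q 1/3 ok · (1,1)P 1/3 ok · (1,3)P 0/0 ok · (1,5)P 2/2 ok
Row 2: (2,0)P 0/3 unhappy · (2,1)Q 1/4 unhappy · (2,2)Q 1/2 ok · (2,4)P 2/2 ok · (2,5)P 2/2 ok
Row 3: (3,0)Q 0/2 unhappy · (3,1)P 1/3 ok · (3,2)P 2/3 ok · (3,3)P 2/2 ok · (3,4)P 2/2 ok

(0,2), (0,4), (2,0), (2,1), (3,0)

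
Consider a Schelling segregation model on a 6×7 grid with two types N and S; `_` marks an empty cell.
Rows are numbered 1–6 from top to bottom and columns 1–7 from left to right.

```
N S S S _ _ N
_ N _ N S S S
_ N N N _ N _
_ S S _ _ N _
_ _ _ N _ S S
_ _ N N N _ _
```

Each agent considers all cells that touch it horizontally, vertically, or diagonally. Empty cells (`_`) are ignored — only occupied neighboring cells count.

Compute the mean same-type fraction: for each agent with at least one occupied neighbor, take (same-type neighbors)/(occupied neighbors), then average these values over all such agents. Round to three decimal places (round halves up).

0.490

Row 1: (1,1)N 1/2 · (1,2)S 1/3 · (1,3)S 2/4 · (1,4)S 2/3 · (1,7)N 0/2
Row 2: (2,2)N 3/5 · (2,4)N 2/5 · (2,5)S 2/5 · (2,6)S 2/4 · (2,7)S 1/3
Row 3: (3,2)N 2/4 · (3,3)N 4/6 · (3,4)N 2/4 · (3,6)N 1/4
Row 4: (4,2)S 1/3 · (4,3)S 1/5 · (4,6)N 1/3
Row 5: (5,4)N 3/4 · (5,6)S 1/3 · (5,7)S 1/2
Row 6: (6,3)N 2/2 · (6,4)N 3/3 · (6,5)N 2/3
Sum over 23 agents: 1/2 + 1/3 + 2/4 + 2/3 + 0/2 + 3/5 + 2/5 + 2/5 + 2/4 + 1/3 + 2/4 + 4/6 + 2/4 + 1/4 + 1/3 + 1/5 + 1/3 + 3/4 + 1/3 + 1/2 + 2/2 + 3/3 + 2/3 = 169/15; mean = 169/15 ÷ 23 = 169/345 = 0.489855… → 0.490.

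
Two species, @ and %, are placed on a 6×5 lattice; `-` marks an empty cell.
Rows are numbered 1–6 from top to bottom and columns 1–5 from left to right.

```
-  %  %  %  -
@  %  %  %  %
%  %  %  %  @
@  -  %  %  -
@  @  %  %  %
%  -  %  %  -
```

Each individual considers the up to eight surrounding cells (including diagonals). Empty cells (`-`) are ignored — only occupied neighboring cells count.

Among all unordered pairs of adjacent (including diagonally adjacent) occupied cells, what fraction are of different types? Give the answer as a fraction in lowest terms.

Scan each occupied cell's neighbors to the right and below (and the two forward diagonals) so each pair is counted once.
Row 1: %(1,2)–%(1,3)= %(1,2)–%(2,2)= %(1,2)–%(2,3)= %(1,2)–@(2,1)≠ %(1,3)–%(1,4)= %(1,3)–%(2,3)= %(1,3)–%(2,4)= %(1,3)–%(2,2)= %(1,4)–%(2,4)= %(1,4)–%(2,5)= %(1,4)–%(2,3)=  → 1/11 unlike.
Row 2: @(2,1)–%(2,2)≠ @(2,1)–%(3,1)≠ @(2,1)–%(3,2)≠ %(2,2)–%(2,3)= %(2,2)–%(3,2)= %(2,2)–%(3,3)= %(2,2)–%(3,1)= %(2,3)–%(2,4)= %(2,3)–%(3,3)= %(2,3)–%(3,4)= %(2,3)–%(3,2)= %(2,4)–%(2,5)= %(2,4)–%(3,4)= %(2,4)–@(3,5)≠ %(2,4)–%(3,3)= %(2,5)–@(3,5)≠ %(2,5)–%(3,4)=  → 5/17 unlike.
Row 3: %(3,1)–%(3,2)= %(3,1)–@(4,1)≠ %(3,2)–%(3,3)= %(3,2)–%(4,3)= %(3,2)–@(4,1)≠ %(3,3)–%(3,4)= %(3,3)–%(4,3)= %(3,3)–%(4,4)= %(3,4)–@(3,5)≠ %(3,4)–%(4,4)= %(3,4)–%(4,3)= @(3,5)–%(4,4)≠  → 4/12 unlike.
Row 4: @(4,1)–@(5,1)= @(4,1)–@(5,2)= %(4,3)–%(4,4)= %(4,3)–%(5,3)= %(4,3)–%(5,4)= %(4,3)–@(5,2)≠ %(4,4)–%(5,4)= %(4,4)–%(5,5)= %(4,4)–%(5,3)=  → 1/9 unlike.
Row 5: @(5,1)–@(5,2)= @(5,1)–%(6,1)≠ @(5,2)–%(5,3)≠ @(5,2)–%(6,3)≠ @(5,2)–%(6,1)≠ %(5,3)–%(5,4)= %(5,3)–%(6,3)= %(5,3)–%(6,4)= %(5,4)–%(5,5)= %(5,4)–%(6,4)= %(5,4)–%(6,3)= %(5,5)–%(6,4)=  → 4/12 unlike.
Row 6: %(6,3)–%(6,4)=  → 0/1 unlike.
Total adjacent occupied pairs: 62; unlike-type pairs: 15.
15/62 is already in lowest terms.

15/62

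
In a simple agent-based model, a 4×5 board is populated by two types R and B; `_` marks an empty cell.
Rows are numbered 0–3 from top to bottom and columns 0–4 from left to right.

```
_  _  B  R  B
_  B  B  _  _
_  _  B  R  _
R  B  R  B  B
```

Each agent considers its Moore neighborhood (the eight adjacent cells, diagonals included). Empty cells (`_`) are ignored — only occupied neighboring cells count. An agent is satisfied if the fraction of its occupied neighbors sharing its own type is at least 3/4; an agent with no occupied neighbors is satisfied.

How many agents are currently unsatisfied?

11

Row 0: (0,2)B 2/3 not · (0,3)R 0/3 not · (0,4)B 0/1 not
Row 1: (1,1)B 3/3 satisfied · (1,2)B 3/5 not
Row 2: (2,2)B 4/6 not · (2,3)R 1/5 not
Row 3: (3,0)R 0/1 not · (3,1)B 1/3 not · (3,2)R 1/4 not · (3,3)B 2/4 not · (3,4)B 1/2 not
Unsatisfied: (0,2), (0,3), (0,4), (1,2), (2,2), (2,3), (3,0), (3,1), (3,2), (3,3), (3,4) — 11 in total.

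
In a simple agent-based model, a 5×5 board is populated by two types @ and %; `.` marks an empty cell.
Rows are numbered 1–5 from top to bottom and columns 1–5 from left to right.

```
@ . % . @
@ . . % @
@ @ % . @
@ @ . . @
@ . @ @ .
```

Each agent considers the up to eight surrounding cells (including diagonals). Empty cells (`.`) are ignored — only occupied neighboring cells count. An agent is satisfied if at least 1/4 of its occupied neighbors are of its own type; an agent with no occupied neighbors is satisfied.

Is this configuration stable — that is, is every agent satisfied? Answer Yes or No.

Row 1: (1,1)@ 1/1 ✓ · (1,3)% 1/1 ✓ · (1,5)@ 1/2 ✓
Row 2: (2,1)@ 3/3 ✓ · (2,4)% 2/5 ✓ · (2,5)@ 2/3 ✓
Row 3: (3,1)@ 4/4 ✓ · (3,2)@ 4/5 ✓ · (3,3)% 1/3 ✓ · (3,5)@ 2/3 ✓
Row 4: (4,1)@ 4/4 ✓ · (4,2)@ 5/6 ✓ · (4,5)@ 2/2 ✓
Row 5: (5,1)@ 2/2 ✓ · (5,3)@ 2/2 ✓ · (5,4)@ 2/2 ✓
All meet the threshold, so the configuration is stable.

Yes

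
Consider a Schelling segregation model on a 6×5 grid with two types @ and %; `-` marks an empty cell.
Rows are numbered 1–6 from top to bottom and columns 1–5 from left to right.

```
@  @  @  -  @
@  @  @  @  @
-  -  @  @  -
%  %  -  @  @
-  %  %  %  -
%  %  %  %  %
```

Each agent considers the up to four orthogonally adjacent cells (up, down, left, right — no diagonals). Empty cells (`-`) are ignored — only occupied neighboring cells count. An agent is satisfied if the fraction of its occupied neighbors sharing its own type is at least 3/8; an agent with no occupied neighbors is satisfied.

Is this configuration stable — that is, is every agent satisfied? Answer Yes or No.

Yes

Row 1: (1,1)@ 2/2 ok · (1,2)@ 3/3 ok · (1,3)@ 2/2 ok · (1,5)@ 1/1 ok
Row 2: (2,1)@ 2/2 ok · (2,2)@ 3/3 ok · (2,3)@ 4/4 ok · (2,4)@ 3/3 ok · (2,5)@ 2/2 ok
Row 3: (3,3)@ 2/2 ok · (3,4)@ 3/3 ok
Row 4: (4,1)% 1/1 ok · (4,2)% 2/2 ok · (4,4)@ 2/3 ok · (4,5)@ 1/1 ok
Row 5: (5,2)% 3/3 ok · (5,3)% 3/3 ok · (5,4)% 2/3 ok
Row 6: (6,1)% 1/1 ok · (6,2)% 3/3 ok · (6,3)% 3/3 ok · (6,4)% 3/3 ok · (6,5)% 1/1 ok
All meet the threshold, so the configuration is stable.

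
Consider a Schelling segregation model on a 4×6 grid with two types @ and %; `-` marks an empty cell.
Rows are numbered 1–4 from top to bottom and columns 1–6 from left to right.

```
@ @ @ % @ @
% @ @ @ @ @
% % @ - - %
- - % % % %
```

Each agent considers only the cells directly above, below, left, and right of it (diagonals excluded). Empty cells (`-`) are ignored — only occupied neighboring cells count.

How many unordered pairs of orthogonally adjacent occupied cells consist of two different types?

Scan each occupied cell's neighbors to the right and below so each pair is counted once.
Row 1: @(1,1)–@(1,2)= @(1,1)–%(2,1)≠ @(1,2)–@(1,3)= @(1,2)–@(2,2)= @(1,3)–%(1,4)≠ @(1,3)–@(2,3)= %(1,4)–@(1,5)≠ %(1,4)–@(2,4)≠ @(1,5)–@(1,6)= @(1,5)–@(2,5)= @(1,6)–@(2,6)=  → 4/11 unlike.
Row 2: %(2,1)–@(2,2)≠ %(2,1)–%(3,1)= @(2,2)–@(2,3)= @(2,2)–%(3,2)≠ @(2,3)–@(2,4)= @(2,3)–@(3,3)= @(2,4)–@(2,5)= @(2,5)–@(2,6)= @(2,6)–%(3,6)≠  → 3/9 unlike.
Row 3: %(3,1)–%(3,2)= %(3,2)–@(3,3)≠ @(3,3)–%(4,3)≠ %(3,6)–%(4,6)=  → 2/4 unlike.
Row 4: %(4,3)–%(4,4)= %(4,4)–%(4,5)= %(4,5)–%(4,6)=  → 0/3 unlike.
Total adjacent occupied pairs: 27; unlike-type pairs: 9.

9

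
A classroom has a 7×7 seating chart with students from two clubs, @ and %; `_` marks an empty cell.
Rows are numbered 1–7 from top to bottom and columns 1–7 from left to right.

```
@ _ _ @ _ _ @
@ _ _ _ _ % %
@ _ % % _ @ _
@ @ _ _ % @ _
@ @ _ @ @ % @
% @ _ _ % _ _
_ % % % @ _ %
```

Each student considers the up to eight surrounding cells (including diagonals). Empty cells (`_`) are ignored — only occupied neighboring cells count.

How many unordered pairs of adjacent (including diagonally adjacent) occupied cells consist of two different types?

Scan each occupied cell's neighbors to the right and below (and the two forward diagonals) so each pair is counted once.
Row 1: @(1,1)–@(2,1)= @(1,7)–%(2,7)≠ @(1,7)–%(2,6)≠  → 2/3 unlike.
Row 2: @(2,1)–@(3,1)= %(2,6)–%(2,7)= %(2,6)–@(3,6)≠ %(2,7)–@(3,6)≠  → 2/4 unlike.
Row 3: @(3,1)–@(4,1)= @(3,1)–@(4,2)= %(3,3)–%(3,4)= %(3,3)–@(4,2)≠ %(3,4)–%(4,5)= @(3,6)–@(4,6)= @(3,6)–%(4,5)≠  → 2/7 unlike.
Row 4: @(4,1)–@(4,2)= @(4,1)–@(5,1)= @(4,1)–@(5,2)= @(4,2)–@(5,2)= @(4,2)–@(5,1)= %(4,5)–@(4,6)≠ %(4,5)–@(5,5)≠ %(4,5)–%(5,6)= %(4,5)–@(5,4)≠ @(4,6)–%(5,6)≠ @(4,6)–@(5,7)= @(4,6)–@(5,5)=  → 4/12 unlike.
Row 5: @(5,1)–@(5,2)= @(5,1)–%(6,1)≠ @(5,1)–@(6,2)= @(5,2)–@(6,2)= @(5,2)–%(6,1)≠ @(5,4)–@(5,5)= @(5,4)–%(6,5)≠ @(5,5)–%(5,6)≠ @(5,5)–%(6,5)≠ %(5,6)–@(5,7)≠ %(5,6)–%(6,5)=  → 6/11 unlike.
Row 6: %(6,1)–@(6,2)≠ %(6,1)–%(7,2)= @(6,2)–%(7,2)≠ @(6,2)–%(7,3)≠ %(6,5)–@(7,5)≠ %(6,5)–%(7,4)=  → 4/6 unlike.
Row 7: %(7,2)–%(7,3)= %(7,3)–%(7,4)= %(7,4)–@(7,5)≠  → 1/3 unlike.
Total adjacent occupied pairs: 46; unlike-type pairs: 21.

21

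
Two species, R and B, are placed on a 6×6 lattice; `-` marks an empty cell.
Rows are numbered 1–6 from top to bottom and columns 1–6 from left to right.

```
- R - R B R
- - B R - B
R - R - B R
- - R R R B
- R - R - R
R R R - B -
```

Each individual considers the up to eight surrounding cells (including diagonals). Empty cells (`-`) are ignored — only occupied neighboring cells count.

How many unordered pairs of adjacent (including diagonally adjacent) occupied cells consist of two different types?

Scan each occupied cell's neighbors to the right and below (and the two forward diagonals) so each pair is counted once.
Row 1: R(1,2)–B(2,3)≠ R(1,4)–B(1,5)≠ R(1,4)–R(2,4)= R(1,4)–B(2,3)≠ B(1,5)–R(1,6)≠ B(1,5)–B(2,6)= B(1,5)–R(2,4)≠ R(1,6)–B(2,6)≠  → 6/8 unlike.
Row 2: B(2,3)–R(2,4)≠ B(2,3)–R(3,3)≠ R(2,4)–B(3,5)≠ R(2,4)–R(3,3)= B(2,6)–R(3,6)≠ B(2,6)–B(3,5)=  → 4/6 unlike.
Row 3: R(3,3)–R(4,3)= R(3,3)–R(4,4)= B(3,5)–R(3,6)≠ B(3,5)–R(4,5)≠ B(3,5)–B(4,6)= B(3,5)–R(4,4)≠ R(3,6)–B(4,6)≠ R(3,6)–R(4,5)=  → 4/8 unlike.
Row 4: R(4,3)–R(4,4)= R(4,3)–R(5,4)= R(4,3)–R(5,2)= R(4,4)–R(4,5)= R(4,4)–R(5,4)= R(4,5)–B(4,6)≠ R(4,5)–R(5,6)= R(4,5)–R(5,4)= B(4,6)–R(5,6)≠  → 2/9 unlike.
Row 5: R(5,2)–R(6,2)= R(5,2)–R(6,3)= R(5,2)–R(6,1)= R(5,4)–B(6,5)≠ R(5,4)–R(6,3)= R(5,6)–B(6,5)≠  → 2/6 unlike.
Row 6: R(6,1)–R(6,2)= R(6,2)–R(6,3)=  → 0/2 unlike.
Total adjacent occupied pairs: 39; unlike-type pairs: 18.

18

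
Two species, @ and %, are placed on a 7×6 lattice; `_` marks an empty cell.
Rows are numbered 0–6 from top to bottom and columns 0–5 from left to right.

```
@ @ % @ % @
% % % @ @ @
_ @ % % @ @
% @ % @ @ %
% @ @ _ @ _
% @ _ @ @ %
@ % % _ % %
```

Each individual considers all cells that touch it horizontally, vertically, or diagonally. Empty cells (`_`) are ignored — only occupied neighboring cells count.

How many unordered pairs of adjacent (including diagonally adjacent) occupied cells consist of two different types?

Scan each occupied cell's neighbors to the right and below (and the two forward diagonals) so each pair is counted once.
Row 0: @(0,0)–@(0,1)= @(0,0)–%(1,0)≠ @(0,0)–%(1,1)≠ @(0,1)–%(0,2)≠ @(0,1)–%(1,1)≠ @(0,1)–%(1,2)≠ @(0,1)–%(1,0)≠ %(0,2)–@(0,3)≠ %(0,2)–%(1,2)= %(0,2)–@(1,3)≠ %(0,2)–%(1,1)= @(0,3)–%(0,4)≠ @(0,3)–@(1,3)= @(0,3)–@(1,4)= @(0,3)–%(1,2)≠ %(0,4)–@(0,5)≠ %(0,4)–@(1,4)≠ %(0,4)–@(1,5)≠ %(0,4)–@(1,3)≠ @(0,5)–@(1,5)= @(0,5)–@(1,4)=  → 14/21 unlike.
Row 1: %(1,0)–%(1,1)= %(1,0)–@(2,1)≠ %(1,1)–%(1,2)= %(1,1)–@(2,1)≠ %(1,1)–%(2,2)= %(1,2)–@(1,3)≠ %(1,2)–%(2,2)= %(1,2)–%(2,3)= %(1,2)–@(2,1)≠ @(1,3)–@(1,4)= @(1,3)–%(2,3)≠ @(1,3)–@(2,4)= @(1,3)–%(2,2)≠ @(1,4)–@(1,5)= @(1,4)–@(2,4)= @(1,4)–@(2,5)= @(1,4)–%(2,3)≠ @(1,5)–@(2,5)= @(1,5)–@(2,4)=  → 7/19 unlike.
Row 2: @(2,1)–%(2,2)≠ @(2,1)–@(3,1)= @(2,1)–%(3,2)≠ @(2,1)–%(3,0)≠ %(2,2)–%(2,3)= %(2,2)–%(3,2)= %(2,2)–@(3,3)≠ %(2,2)–@(3,1)≠ %(2,3)–@(2,4)≠ %(2,3)–@(3,3)≠ %(2,3)–@(3,4)≠ %(2,3)–%(3,2)= @(2,4)–@(2,5)= @(2,4)–@(3,4)= @(2,4)–%(3,5)≠ @(2,4)–@(3,3)= @(2,5)–%(3,5)≠ @(2,5)–@(3,4)=  → 10/18 unlike.
Row 3: %(3,0)–@(3,1)≠ %(3,0)–%(4,0)= %(3,0)–@(4,1)≠ @(3,1)–%(3,2)≠ @(3,1)–@(4,1)= @(3,1)–@(4,2)= @(3,1)–%(4,0)≠ %(3,2)–@(3,3)≠ %(3,2)–@(4,2)≠ %(3,2)–@(4,1)≠ @(3,3)–@(3,4)= @(3,3)–@(4,4)= @(3,3)–@(4,2)= @(3,4)–%(3,5)≠ @(3,4)–@(4,4)= %(3,5)–@(4,4)≠  → 9/16 unlike.
Row 4: %(4,0)–@(4,1)≠ %(4,0)–%(5,0)= %(4,0)–@(5,1)≠ @(4,1)–@(4,2)= @(4,1)–@(5,1)= @(4,1)–%(5,0)≠ @(4,2)–@(5,3)= @(4,2)–@(5,1)= @(4,4)–@(5,4)= @(4,4)–%(5,5)≠ @(4,4)–@(5,3)=  → 4/11 unlike.
Row 5: %(5,0)–@(5,1)≠ %(5,0)–@(6,0)≠ %(5,0)–%(6,1)= @(5,1)–%(6,1)≠ @(5,1)–%(6,2)≠ @(5,1)–@(6,0)= @(5,3)–@(5,4)= @(5,3)–%(6,4)≠ @(5,3)–%(6,2)≠ @(5,4)–%(5,5)≠ @(5,4)–%(6,4)≠ @(5,4)–%(6,5)≠ %(5,5)–%(6,5)= %(5,5)–%(6,4)=  → 9/14 unlike.
Row 6: @(6,0)–%(6,1)≠ %(6,1)–%(6,2)= %(6,4)–%(6,5)=  → 1/3 unlike.
Total adjacent occupied pairs: 102; unlike-type pairs: 54.

54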